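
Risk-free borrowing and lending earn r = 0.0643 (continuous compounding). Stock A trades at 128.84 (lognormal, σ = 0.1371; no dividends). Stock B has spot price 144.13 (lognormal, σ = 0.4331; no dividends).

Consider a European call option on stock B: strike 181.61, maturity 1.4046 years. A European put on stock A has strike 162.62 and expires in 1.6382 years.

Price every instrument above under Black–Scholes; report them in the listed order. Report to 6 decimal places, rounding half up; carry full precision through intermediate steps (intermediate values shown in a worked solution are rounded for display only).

price(stock B call K=181.61) = 21.648934
price(stock A put K=162.62) = 20.804589

[stock B call K=181.61]
σ√T = 0.4331·√1.4046 = 0.513292
d₁ = (ln(S/K) + (r+σ²/2)T) / (σ√T) = (ln(144.13/181.61) + (0.0643+0.4331²/2)·1.4046) / 0.513292 = (-0.231146 + 0.222050) / 0.513292 = -0.017720
d₂ = d₁ − σ√T = -0.017720 − 0.513292 = -0.531012
e^{−rT} = 0.913643
N(d₁) = 0.492931,  N(d₂) = 0.297705
price = S·N(d₁) − K·e^{−rT}·N(d₂) = 71.046139 − 49.397205 = 21.648934
[stock A put K=162.62]
σ√T = 0.1371·√1.6382 = 0.175477
d₁ = (ln(S/K) + (r+σ²/2)T) / (σ√T) = (ln(128.84/162.62) + (0.0643+0.1371²/2)·1.6382) / 0.175477 = (-0.232845 + 0.120732) / 0.175477 = -0.638900
d₂ = d₁ − σ√T = -0.638900 − 0.175477 = -0.814377
e^{−rT} = 0.900022
N(−d₁) = 0.738556,  N(−d₂) = 0.792286
price = K·e^{−rT}·N(−d₂) − S·N(−d₁) = 115.960152 − 95.155562 = 20.804589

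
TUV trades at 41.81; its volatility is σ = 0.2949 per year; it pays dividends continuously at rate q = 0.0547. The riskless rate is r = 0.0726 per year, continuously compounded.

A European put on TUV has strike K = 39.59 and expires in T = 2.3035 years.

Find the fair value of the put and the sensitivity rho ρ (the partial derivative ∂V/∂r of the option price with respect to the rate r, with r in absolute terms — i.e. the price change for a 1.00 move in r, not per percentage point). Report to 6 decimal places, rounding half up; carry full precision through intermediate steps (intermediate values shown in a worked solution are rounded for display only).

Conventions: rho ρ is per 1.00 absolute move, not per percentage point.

price = 4.685144
ρ = -38.876406

σ√T = 0.2949·√2.3035 = 0.447578
d₁ = (ln(S/K) + (r−q+σ²/2)T) / (σ√T) = (ln(41.81/39.59) + (0.0726−0.0547+0.2949²/2)·2.3035) / 0.447578 = (0.054559 + 0.141396) / 0.447578 = 0.437811
d₂ = d₁ − σ√T = 0.437811 − 0.447578 = -0.009767
e^{−rT} = 0.846002
e^{−qT} = 0.881614
N(−d₁) = 0.330762,  N(−d₂) = 0.503896
Put price V = K·e^{−rT}·N(−d₂) − S·e^{−qT}·N(−d₁) = 16.877103 − 12.191959 = 4.685144
ρ = −K·T·e^{−rT}·N(−d₂) = -38.876406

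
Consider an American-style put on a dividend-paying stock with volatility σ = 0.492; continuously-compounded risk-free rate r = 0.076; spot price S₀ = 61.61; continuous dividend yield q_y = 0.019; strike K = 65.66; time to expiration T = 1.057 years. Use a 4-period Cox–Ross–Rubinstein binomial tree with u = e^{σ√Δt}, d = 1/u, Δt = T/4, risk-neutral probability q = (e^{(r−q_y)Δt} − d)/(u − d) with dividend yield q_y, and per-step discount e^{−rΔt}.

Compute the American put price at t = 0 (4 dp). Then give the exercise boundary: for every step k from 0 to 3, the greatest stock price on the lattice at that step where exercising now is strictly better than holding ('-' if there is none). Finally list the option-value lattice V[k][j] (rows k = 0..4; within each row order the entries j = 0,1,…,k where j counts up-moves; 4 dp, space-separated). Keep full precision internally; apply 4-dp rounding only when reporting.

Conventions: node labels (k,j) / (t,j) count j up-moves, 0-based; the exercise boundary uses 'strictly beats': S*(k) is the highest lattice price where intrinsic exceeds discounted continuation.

price = 12.9336
boundary = - - 37.1512 47.8423
tree:
12.9336
19.6021 5.8785
28.5088 10.2800 1.1061
36.8108 17.8177 2.1166 0.0000
43.2576 28.5088 4.0500 0.0000 0.0000

Δt=0.26425  u=1.28777  d=0.77653  q=0.46679  discount=0.98012
step 4 (expiry): payoffs max(K−S,0) = 43.2576 28.5088 4.0500 0.0000 0.0000
step 3: (k=3,j=0): S=28.8492, K−S=36.8108, hold=35.6498 ⇒ V=36.8108 exercise | (k=3,j=1): S=47.8423, K−S=17.8177, hold=16.7518 ⇒ V=17.8177 exercise | (k=3,j=2): S=79.3397, K−S=0.0000, hold=2.1166 ⇒ V=2.1166 continue | (k=3,j=3): S=131.5735, K−S=0.0000, hold=0.0000 ⇒ V=0.0000 continue  boundary S*=47.8423
step 2: (k=2,j=0): S=37.1512, K−S=28.5088, hold=27.3893 ⇒ V=28.5088 exercise | (k=2,j=1): S=61.6100, K−S=4.0500, hold=10.2800 ⇒ V=10.2800 continue | (k=2,j=2): S=102.1714, K−S=0.0000, hold=1.1061 ⇒ V=1.1061 continue  boundary S*=37.1512
step 1: (k=1,j=0): S=47.8423, K−S=17.8177, hold=19.6021 ⇒ V=19.6021 continue | (k=1,j=1): S=79.3397, K−S=0.0000, hold=5.8785 ⇒ V=5.8785 continue  boundary S*=-
step 0: (k=0,j=0): S=61.6100, K−S=4.0500, hold=12.9336 ⇒ V=12.9336 continue  boundary S*=-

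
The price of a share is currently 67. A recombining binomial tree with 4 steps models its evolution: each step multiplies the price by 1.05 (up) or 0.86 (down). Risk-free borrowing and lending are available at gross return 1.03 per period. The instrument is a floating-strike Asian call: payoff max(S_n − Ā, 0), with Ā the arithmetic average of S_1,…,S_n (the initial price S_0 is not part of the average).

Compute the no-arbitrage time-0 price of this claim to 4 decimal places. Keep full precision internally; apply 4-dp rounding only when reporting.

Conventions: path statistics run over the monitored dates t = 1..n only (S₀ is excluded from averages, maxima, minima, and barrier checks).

No-arbitrage gives p* = (R−d)/(u−d) = 0.8947: enumerate every path, weight its payoff by its p*-probability, and discount by R^4.
Enumerate all 2^4 = 16 price paths (U = up ×1.05, D = down ×0.86); each path with k up-moves has probability p*^k·(1−p*)^(4−k).
DDDD: Ā=46.6096, payoff=0.0000, prob=0.000123
UDDD: Ā=56.9071, payoff=0.0000, prob=0.001044
DUDD: Ā=53.7246, payoff=0.0000, prob=0.001044
UUDD: Ā=65.5940, payoff=0.0000, prob=0.008870
DDUD: Ā=50.9876, payoff=0.0000, prob=0.001044
UDUD: Ā=62.2524, payoff=0.0000, prob=0.008870
DUUD: Ā=59.0699, payoff=0.0000, prob=0.008870
UUUD: Ā=72.1202, payoff=0.0000, prob=0.075398
DDDU: Ā=48.6339, payoff=0.0000, prob=0.001044
UDDU: Ā=59.3786, payoff=0.0000, prob=0.008870
DUDU: Ā=56.1961, payoff=0.0000, prob=0.008870
UUDU: Ā=68.6115, payoff=0.0000, prob=0.075398
DDUU: Ā=53.4591, payoff=1.1733, prob=0.008870
UDUU: Ā=65.2699, payoff=1.4325, prob=0.075398
DUUU: Ā=62.0874, payoff=4.6150, prob=0.075398
UUUU: Ā=75.8043, payoff=5.6346, prob=0.640887
Price = Σ prob·payoff / R^4 = 4.077517 / 1.125509 = 3.6228

price = 3.6228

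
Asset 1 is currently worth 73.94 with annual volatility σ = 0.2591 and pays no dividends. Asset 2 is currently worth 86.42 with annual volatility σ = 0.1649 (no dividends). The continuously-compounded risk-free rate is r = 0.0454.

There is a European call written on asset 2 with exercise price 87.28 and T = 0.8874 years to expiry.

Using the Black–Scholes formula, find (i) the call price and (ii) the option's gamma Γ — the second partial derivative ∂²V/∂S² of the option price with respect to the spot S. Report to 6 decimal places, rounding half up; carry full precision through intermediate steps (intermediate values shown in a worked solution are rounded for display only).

σ√T = 0.1649·√0.8874 = 0.155339
d₁ = (ln(S/K) + (r+σ²/2)T) / (σ√T) = (ln(86.42/87.28) + (0.0454+0.1649²/2)·0.8874) / 0.155339 = (-0.009902 + 0.052353) / 0.155339 = 0.273279
d₂ = d₁ − σ√T = 0.273279 − 0.155339 = 0.117940
e^{−rT} = 0.960513
N(d₁) = 0.607681,  N(d₂) = 0.546942
Call price V = S·N(d₁) − K·e^{−rT}·N(d₂) = 52.515753 − 45.852123 = 6.663630
φ(d₁) = (1/√(2π))·e^{−d₁²/2} = 0.384320
Γ = φ(d₁) / (S·σ·√T) = 0.028629

price = 6.663630
Γ = 0.028629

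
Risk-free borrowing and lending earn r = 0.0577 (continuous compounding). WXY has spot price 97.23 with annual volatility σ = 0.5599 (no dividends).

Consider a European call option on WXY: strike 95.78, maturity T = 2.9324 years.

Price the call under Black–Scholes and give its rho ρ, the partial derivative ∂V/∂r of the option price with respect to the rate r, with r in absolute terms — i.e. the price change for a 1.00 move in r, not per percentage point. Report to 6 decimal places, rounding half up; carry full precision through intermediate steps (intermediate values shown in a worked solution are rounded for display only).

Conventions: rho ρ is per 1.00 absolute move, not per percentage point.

price = 41.537321
ρ = 91.766117

σ√T = 0.5599·√2.9324 = 0.958787
d₁ = (ln(S/K) + (r+σ²/2)T) / (σ√T) = (ln(97.23/95.78) + (0.0577+0.5599²/2)·2.9324) / 0.958787 = (0.015025 + 0.628836) / 0.958787 = 0.671537
d₂ = d₁ − σ√T = 0.671537 − 0.958787 = -0.287250
e^{−rT} = 0.844340
N(d₁) = 0.749061,  N(d₂) = 0.386961
Call price V = S·N(d₁) − K·e^{−rT}·N(d₂) = 72.831182 − 31.293861 = 41.537321
ρ = K·T·e^{−rT}·N(d₂) = 91.766117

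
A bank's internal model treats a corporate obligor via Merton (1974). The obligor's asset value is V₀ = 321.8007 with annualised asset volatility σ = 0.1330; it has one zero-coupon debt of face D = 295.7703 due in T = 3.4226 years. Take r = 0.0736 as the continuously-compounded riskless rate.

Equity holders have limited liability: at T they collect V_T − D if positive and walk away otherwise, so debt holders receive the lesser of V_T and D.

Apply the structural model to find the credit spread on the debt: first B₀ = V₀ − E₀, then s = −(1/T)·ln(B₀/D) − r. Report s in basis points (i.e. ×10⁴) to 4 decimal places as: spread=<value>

With assets at 321.8007 and a single debt payment of 295.7703 at 3.4226 years:
d₁ = [ln(V₀/D) + (r + σ²/2)T] / (σ√T)
   = [ln(321.8007/295.7703) + (0.0736 + 0.5·0.1330²)·3.4226] / (0.1330·√3.4226)
   = [0.084349 + 0.282175] / 0.246054 = 1.489610
d₂ = d₁ − σ√T = 1.489610 − 0.246054 = 1.243556
N(d₁) = 0.931837,  N(d₂) = 0.893169,  e^(−rT) = 0.777320
E₀ = V₀·N(d₁) − D·e^(−rT)·N(d₂)
   = 321.8007·0.931837 − 295.7703·0.777320·0.893169 = 94.518957
B₀ = V₀ − E₀ = 321.8007 − 94.518957 = 227.281743
spread = −(1/T)·ln(B₀/D) − r = −(1/3.4226)·ln(227.281743/295.7703) − 0.0736 = 0.00335691
in basis points: 0.00335691 × 10⁴ = 33.5691 bp

spread=33.5691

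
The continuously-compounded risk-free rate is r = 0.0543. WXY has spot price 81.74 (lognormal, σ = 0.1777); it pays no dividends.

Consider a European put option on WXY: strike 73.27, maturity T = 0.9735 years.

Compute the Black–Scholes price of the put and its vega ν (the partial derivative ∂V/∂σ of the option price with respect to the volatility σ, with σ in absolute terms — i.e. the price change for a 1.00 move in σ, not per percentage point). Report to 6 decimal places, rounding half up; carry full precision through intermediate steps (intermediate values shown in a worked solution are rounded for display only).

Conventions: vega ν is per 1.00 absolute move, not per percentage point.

price = 1.263462
ν = 19.259559

σ√T = 0.1777·√0.9735 = 0.175330
d₁ = (ln(S/K) + (r+σ²/2)T) / (σ√T) = (ln(81.74/73.27) + (0.0543+0.1777²/2)·0.9735) / 0.175330 = (0.109392 + 0.068231) / 0.175330 = 1.013083
d₂ = d₁ − σ√T = 1.013083 − 0.175330 = 0.837753
e^{−rT} = 0.948512
N(−d₁) = 0.155510,  N(−d₂) = 0.201085
Put price V = K·e^{−rT}·N(−d₂) − S·N(−d₁) = 13.974868 − 12.711406 = 1.263462
φ(d₁) = (1/√(2π))·e^{−d₁²/2} = 0.238805
ν = S·φ(d₁)·√T = 19.259559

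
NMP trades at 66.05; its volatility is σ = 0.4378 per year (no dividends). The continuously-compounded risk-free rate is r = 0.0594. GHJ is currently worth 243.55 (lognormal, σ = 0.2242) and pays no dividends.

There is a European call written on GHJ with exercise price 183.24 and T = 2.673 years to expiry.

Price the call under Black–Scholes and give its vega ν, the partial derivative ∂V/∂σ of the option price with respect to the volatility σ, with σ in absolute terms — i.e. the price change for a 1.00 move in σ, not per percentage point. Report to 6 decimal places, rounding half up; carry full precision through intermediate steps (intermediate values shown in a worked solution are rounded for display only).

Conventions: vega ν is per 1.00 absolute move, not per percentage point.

price = 91.103720
ν = 60.233790

σ√T = 0.2242·√2.673 = 0.366552
d₁ = (ln(S/K) + (r+σ²/2)T) / (σ√T) = (ln(243.55/183.24) + (0.0594+0.2242²/2)·2.673) / 0.366552 = (0.284525 + 0.225956) / 0.366552 = 1.392660
d₂ = d₁ − σ√T = 1.392660 − 0.366552 = 1.026108
e^{−rT} = 0.853187
N(d₁) = 0.918139,  N(d₂) = 0.847580
Call price V = S·N(d₁) − K·e^{−rT}·N(d₂) = 223.612677 − 132.508957 = 91.103720
φ(d₁) = (1/√(2π))·e^{−d₁²/2} = 0.151270
ν = S·φ(d₁)·√T = 60.233790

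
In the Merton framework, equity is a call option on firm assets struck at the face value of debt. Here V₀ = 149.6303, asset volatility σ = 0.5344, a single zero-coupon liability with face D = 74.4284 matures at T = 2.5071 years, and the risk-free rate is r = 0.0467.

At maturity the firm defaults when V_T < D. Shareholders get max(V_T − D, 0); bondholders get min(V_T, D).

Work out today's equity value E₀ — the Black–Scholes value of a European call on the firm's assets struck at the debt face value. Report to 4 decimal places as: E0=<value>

E0=90.5325

Work the structural quantities from V₀ = 149.6303 against face 74.4284:
d₁ = [ln(V₀/D) + (r + σ²/2)T] / (σ√T)
   = [ln(149.6303/74.4284) + (0.0467 + 0.5·0.5344²)·2.5071] / (0.5344·√2.5071)
   = [0.698330 + 0.475075] / 0.846160 = 1.386741
d₂ = d₁ − σ√T = 1.386741 − 0.846160 = 0.540582
N(d₁) = 0.917240,  N(d₂) = 0.705602,  e^(−rT) = 0.889513
E₀ = V₀·N(d₁) − D·e^(−rT)·N(d₂)
   = 149.6303·0.917240 − 74.4284·0.889513·0.705602 = 90.532462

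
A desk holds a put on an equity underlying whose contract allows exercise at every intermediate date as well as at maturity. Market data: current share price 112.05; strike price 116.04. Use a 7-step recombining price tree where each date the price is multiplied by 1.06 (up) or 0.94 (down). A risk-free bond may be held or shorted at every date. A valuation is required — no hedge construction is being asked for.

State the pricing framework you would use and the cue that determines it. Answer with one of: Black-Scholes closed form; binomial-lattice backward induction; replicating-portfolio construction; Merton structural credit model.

framework: binomial-lattice backward induction

Key observation: an American put (K = 116.04, S₀ = 112.05) on a 7-date tree has no closed form — the optimal stopping decision is embedded and must be resolved recursively from expiry.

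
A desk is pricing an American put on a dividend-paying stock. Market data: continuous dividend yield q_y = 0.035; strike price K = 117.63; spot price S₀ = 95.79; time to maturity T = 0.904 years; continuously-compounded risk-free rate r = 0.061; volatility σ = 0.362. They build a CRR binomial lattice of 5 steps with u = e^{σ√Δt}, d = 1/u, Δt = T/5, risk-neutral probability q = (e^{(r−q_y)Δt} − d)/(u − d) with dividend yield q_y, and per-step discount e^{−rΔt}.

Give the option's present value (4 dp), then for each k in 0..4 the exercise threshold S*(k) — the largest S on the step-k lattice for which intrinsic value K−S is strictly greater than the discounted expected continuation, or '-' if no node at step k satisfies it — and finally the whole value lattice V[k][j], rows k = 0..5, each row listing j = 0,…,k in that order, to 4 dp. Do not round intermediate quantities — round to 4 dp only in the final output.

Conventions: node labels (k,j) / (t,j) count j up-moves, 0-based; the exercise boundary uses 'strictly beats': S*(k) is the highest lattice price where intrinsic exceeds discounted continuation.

Δt=0.18080  u=1.16640  d=0.85734  q=0.47684  discount=0.98903
step 5 (expiry): payoffs max(K−S,0) = 73.2612 57.2665 35.5057 5.9003 0.0000 0.0000
step 4: (k=4,j=0): S=51.7519, K−S=65.8781, hold=64.9144 ⇒ V=65.8781 exercise | (k=4,j=1): S=70.4082, K−S=47.2218, hold=46.3758 ⇒ V=47.2218 exercise | (k=4,j=2): S=95.7900, K−S=21.8400, hold=21.1541 ⇒ V=21.8400 exercise | (k=4,j=3): S=130.3219, K−S=0.0000, hold=3.0529 ⇒ V=3.0529 continue | (k=4,j=4): S=177.3023, K−S=0.0000, hold=0.0000 ⇒ V=0.0000 continue  boundary S*=95.7900
step 3: (k=3,j=0): S=60.3635, K−S=57.2665, hold=56.3571 ⇒ V=57.2665 exercise | (k=3,j=1): S=82.1243, K−S=35.5057, hold=34.7336 ⇒ V=35.5057 exercise | (k=3,j=2): S=111.7297, K−S=5.9003, hold=12.7403 ⇒ V=12.7403 continue | (k=3,j=3): S=152.0078, K−S=0.0000, hold=1.5797 ⇒ V=1.5797 continue  boundary S*=82.1243
step 2: (k=2,j=0): S=70.4082, K−S=47.2218, hold=46.3758 ⇒ V=47.2218 exercise | (k=2,j=1): S=95.7900, K−S=21.8400, hold=24.3799 ⇒ V=24.3799 continue | (k=2,j=2): S=130.3219, K−S=0.0000, hold=7.3371 ⇒ V=7.3371 continue  boundary S*=70.4082
step 1: (k=1,j=0): S=82.1243, K−S=35.5057, hold=35.9314 ⇒ V=35.9314 continue | (k=1,j=1): S=111.7297, K−S=5.9003, hold=16.0749 ⇒ V=16.0749 continue  boundary S*=-
step 0: (k=0,j=0): S=95.7900, K−S=21.8400, hold=26.1728 ⇒ V=26.1728 continue  boundary S*=-

price = 26.1728
boundary = - - 70.4082 82.1243 95.7900
tree:
26.1728
35.9314 16.0749
47.2218 24.3799 7.3371
57.2665 35.5057 12.7403 1.5797
65.8781 47.2218 21.8400 3.0529 0.0000
73.2612 57.2665 35.5057 5.9003 0.0000 0.0000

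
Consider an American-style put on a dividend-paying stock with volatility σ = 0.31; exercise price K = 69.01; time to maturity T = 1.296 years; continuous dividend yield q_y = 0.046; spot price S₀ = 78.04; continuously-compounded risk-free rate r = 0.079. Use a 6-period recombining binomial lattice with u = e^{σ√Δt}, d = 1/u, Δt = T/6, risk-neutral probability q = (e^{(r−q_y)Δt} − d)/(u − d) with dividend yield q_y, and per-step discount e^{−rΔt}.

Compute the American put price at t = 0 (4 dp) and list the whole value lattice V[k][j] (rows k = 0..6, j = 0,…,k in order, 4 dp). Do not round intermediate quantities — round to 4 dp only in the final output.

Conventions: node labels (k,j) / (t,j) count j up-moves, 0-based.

Δt=0.21600  u=1.15497  d=0.86582  q=0.48878  discount=0.98308
step 6 (expiry): payoffs max(K−S,0) = 36.1331 25.1536 10.5074 0.0000 0.0000 0.0000 0.0000
k=5: (k=5,j=0): S=37.9719, K−S=31.0381, hold=30.2459 ⇒ V=31.0381 exercise | (k=5,j=1): S=50.6529, K−S=18.3571, hold=17.6903 ⇒ V=18.3571 exercise | (k=5,j=2): S=67.5688, K−S=1.4412, hold=5.2807 ⇒ V=5.2807 continue | (k=5,j=3): S=90.1339, K−S=0.0000, hold=0.0000 ⇒ V=0.0000 continue | (k=5,j=4): S=120.2348, K−S=0.0000, hold=0.0000 ⇒ V=0.0000 continue | (k=5,j=5): S=160.3881, K−S=0.0000, hold=0.0000 ⇒ V=0.0000 continue
k=4: (k=4,j=0): S=43.8564, K−S=25.1536, hold=24.4196 ⇒ V=25.1536 exercise | (k=4,j=1): S=58.5026, K−S=10.5074, hold=11.7631 ⇒ V=11.7631 continue | (k=4,j=2): S=78.0400, K−S=0.0000, hold=2.6539 ⇒ V=2.6539 continue | (k=4,j=3): S=104.1020, K−S=0.0000, hold=0.0000 ⇒ V=0.0000 continue | (k=4,j=4): S=138.8677, K−S=0.0000, hold=0.0000 ⇒ V=0.0000 continue
k=3: (k=3,j=0): S=50.6529, K−S=18.3571, hold=18.2937 ⇒ V=18.3571 exercise | (k=3,j=1): S=67.5688, K−S=1.4412, hold=7.1870 ⇒ V=7.1870 continue | (k=3,j=2): S=90.1339, K−S=0.0000, hold=1.3338 ⇒ V=1.3338 continue | (k=3,j=3): S=120.2348, K−S=0.0000, hold=0.0000 ⇒ V=0.0000 continue
k=2: (k=2,j=0): S=58.5026, K−S=10.5074, hold=12.6791 ⇒ V=12.6791 continue | (k=2,j=1): S=78.0400, K−S=0.0000, hold=4.2528 ⇒ V=4.2528 continue | (k=2,j=2): S=104.1020, K−S=0.0000, hold=0.6703 ⇒ V=0.6703 continue
k=1: (k=1,j=0): S=67.5688, K−S=1.4412, hold=8.4157 ⇒ V=8.4157 continue | (k=1,j=1): S=90.1339, K−S=0.0000, hold=2.4594 ⇒ V=2.4594 continue
k=0: (k=0,j=0): S=78.0400, K−S=0.0000, hold=5.4112 ⇒ V=5.4112 continue

price = 5.4112
tree:
5.4112
8.4157 2.4594
12.6791 4.2528 0.6703
18.3571 7.1870 1.3338 0.0000
25.1536 11.7631 2.6539 0.0000 0.0000
31.0381 18.3571 5.2807 0.0000 0.0000 0.0000
36.1331 25.1536 10.5074 0.0000 0.0000 0.0000 0.0000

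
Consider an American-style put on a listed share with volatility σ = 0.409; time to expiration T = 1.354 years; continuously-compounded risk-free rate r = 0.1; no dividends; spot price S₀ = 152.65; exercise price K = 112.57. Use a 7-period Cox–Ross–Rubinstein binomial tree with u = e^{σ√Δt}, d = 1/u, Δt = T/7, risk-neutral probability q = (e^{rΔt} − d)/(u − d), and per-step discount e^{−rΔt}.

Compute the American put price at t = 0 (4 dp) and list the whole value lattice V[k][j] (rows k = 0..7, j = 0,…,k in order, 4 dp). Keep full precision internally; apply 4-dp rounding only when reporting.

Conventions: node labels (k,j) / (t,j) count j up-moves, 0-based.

price = 6.1594
tree:
6.1594
10.1877 2.5121
16.4047 4.5850 0.6100
25.5585 8.2091 1.2670 0.0000
38.2317 14.3212 2.6316 0.0000 0.0000
50.4700 24.0764 5.4660 0.0000 0.0000 0.0000
60.6935 38.2317 11.3533 0.0000 0.0000 0.0000 0.0000
69.2339 50.4700 23.5815 0.0000 0.0000 0.0000 0.0000 0.0000

params: Δt=0.19343 u=1.19707 d=0.83537 q=0.50915 e^(-rΔt)=0.98084
t_7 payoffs: 69.2339 50.4700 23.5815 0.0000 0.0000 0.0000 0.0000 0.0000
k=6: node(6,0) S=51.8765 payoff=60.6935 vs cont=58.5370 → 60.6935 [stop]  node(6,1) S=74.3383 payoff=38.2317 vs cont=36.0752 → 38.2317 [stop]  node(6,2) S=106.5258 payoff=6.0442 vs cont=11.3533 → 11.3533 [wait]  node(6,3) S=152.6500 payoff=0.0000 vs cont=0.0000 → 0.0000 [wait]  node(6,4) S=218.7454 payoff=0.0000 vs cont=0.0000 → 0.0000 [wait]  node(6,5) S=313.4591 payoff=0.0000 vs cont=0.0000 → 0.0000 [wait]  node(6,6) S=449.1826 payoff=0.0000 vs cont=0.0000 → 0.0000 [wait]
k=5: node(5,0) S=62.1000 payoff=50.4700 vs cont=48.3135 → 50.4700 [stop]  node(5,1) S=88.9885 payoff=23.5815 vs cont=24.0764 → 24.0764 [wait]  node(5,2) S=127.5193 payoff=0.0000 vs cont=5.4660 → 5.4660 [wait]  node(5,3) S=182.7334 payoff=0.0000 vs cont=0.0000 → 0.0000 [wait]  node(5,4) S=261.8544 payoff=0.0000 vs cont=0.0000 → 0.0000 [wait]  node(5,5) S=375.2338 payoff=0.0000 vs cont=0.0000 → 0.0000 [wait]
k=4: node(4,0) S=74.3383 payoff=38.2317 vs cont=36.3223 → 38.2317 [stop]  node(4,1) S=106.5258 payoff=6.0442 vs cont=14.3212 → 14.3212 [wait]  node(4,2) S=152.6500 payoff=0.0000 vs cont=2.6316 → 2.6316 [wait]  node(4,3) S=218.7454 payoff=0.0000 vs cont=0.0000 → 0.0000 [wait]  node(4,4) S=313.4591 payoff=0.0000 vs cont=0.0000 → 0.0000 [wait]
k=3: node(3,0) S=88.9885 payoff=23.5815 vs cont=25.5585 → 25.5585 [wait]  node(3,1) S=127.5193 payoff=0.0000 vs cont=8.2091 → 8.2091 [wait]  node(3,2) S=182.7334 payoff=0.0000 vs cont=1.2670 → 1.2670 [wait]  node(3,3) S=261.8544 payoff=0.0000 vs cont=0.0000 → 0.0000 [wait]
k=2: node(2,0) S=106.5258 payoff=6.0442 vs cont=16.4047 → 16.4047 [wait]  node(2,1) S=152.6500 payoff=0.0000 vs cont=4.5850 → 4.5850 [wait]  node(2,2) S=218.7454 payoff=0.0000 vs cont=0.6100 → 0.6100 [wait]
k=1: node(1,0) S=127.5193 payoff=0.0000 vs cont=10.1877 → 10.1877 [wait]  node(1,1) S=182.7334 payoff=0.0000 vs cont=2.5121 → 2.5121 [wait]
k=0: node(0,0) S=152.6500 payoff=0.0000 vs cont=6.1594 → 6.1594 [wait]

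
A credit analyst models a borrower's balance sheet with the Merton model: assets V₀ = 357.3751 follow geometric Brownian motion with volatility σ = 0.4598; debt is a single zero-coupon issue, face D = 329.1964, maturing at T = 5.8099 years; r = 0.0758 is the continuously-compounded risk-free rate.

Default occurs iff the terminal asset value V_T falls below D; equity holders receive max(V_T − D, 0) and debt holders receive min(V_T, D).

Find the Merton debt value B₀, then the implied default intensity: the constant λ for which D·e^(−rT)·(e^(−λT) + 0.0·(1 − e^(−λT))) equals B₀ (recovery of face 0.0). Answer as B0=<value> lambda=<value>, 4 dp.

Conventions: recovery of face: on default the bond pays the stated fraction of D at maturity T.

With assets at 357.3751 and a single debt payment of 329.1964 at 5.8099 years:
d₁ = [ln(V₀/D) + (r + σ²/2)T] / (σ√T)
   = [ln(357.3751/329.1964) + (0.0758 + 0.5·0.4598²)·5.8099] / (0.4598·√5.8099)
   = [0.082131 + 1.054543] / 1.108290 = 1.025612
d₂ = d₁ − σ√T = 1.025612 − 1.108290 = -0.082678
N(d₁) = 0.847463,  N(d₂) = 0.467054,  e^(−rT) = 0.643785
E₀ = V₀·N(d₁) − D·e^(−rT)·N(d₂)
   = 357.3751·0.847463 − 329.1964·0.643785·0.467054 = 203.878548
B₀ = V₀ − E₀ = 357.3751 − 203.878548 = 153.496552
e^(−λT) = (B₀·e^(rT)/D − 0)/(1 − 0) = (153.4966·1.553314/329.1964 − 0)/1 = 0.72427386
λ = −ln(0.72427386)/5.8099 = 0.055523

B0=153.4966 lambda=0.0555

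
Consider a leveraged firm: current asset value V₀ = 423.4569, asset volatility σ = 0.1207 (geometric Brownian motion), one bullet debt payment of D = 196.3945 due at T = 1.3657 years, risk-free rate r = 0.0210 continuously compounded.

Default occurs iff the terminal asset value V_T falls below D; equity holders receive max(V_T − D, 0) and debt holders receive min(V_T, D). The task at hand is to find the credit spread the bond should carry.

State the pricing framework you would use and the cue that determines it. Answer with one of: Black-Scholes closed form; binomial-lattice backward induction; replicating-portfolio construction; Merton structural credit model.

framework: Merton structural credit model

Key observation: the asked-for credit quantity lives on the firm's capital structure — asset value, asset volatility, debt face 196.3945 — which is the structural model's domain.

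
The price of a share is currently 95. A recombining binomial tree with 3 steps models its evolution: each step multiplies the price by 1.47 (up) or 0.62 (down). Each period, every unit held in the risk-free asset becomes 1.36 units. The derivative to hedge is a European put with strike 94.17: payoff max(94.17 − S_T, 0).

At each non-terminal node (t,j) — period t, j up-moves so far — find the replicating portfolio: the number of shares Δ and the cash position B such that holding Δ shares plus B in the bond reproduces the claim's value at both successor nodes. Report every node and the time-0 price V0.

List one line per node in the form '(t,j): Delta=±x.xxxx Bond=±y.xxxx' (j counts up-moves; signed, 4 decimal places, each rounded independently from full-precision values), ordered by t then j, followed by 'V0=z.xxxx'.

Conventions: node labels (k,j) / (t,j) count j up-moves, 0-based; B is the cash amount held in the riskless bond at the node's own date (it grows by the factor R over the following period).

Under the risk-neutral measure, an up-move has probability p* = (R−d)/(u−d) = 0.8706 and values discount at R = 1.36.
Expiry values: V(3,0)=71.5288, V(3,1)=40.4885, V(3,2)=0.0000, V(3,3)=0.0000
Node (2,0) S=36.5180: V=(p*·40.4885+(1−p*)·71.5288)/1.36=32.7246; Δ=(40.4885−71.5288)/(53.6815−22.6412)=-1.0000; B=V−Δ·S=69.2426
Node (2,1) S=86.5830: V=(p*·0.0000+(1−p*)·40.4885)/1.36=3.8527; Δ=(0.0000−40.4885)/(127.2770−53.6815)=-0.5501; B=V−Δ·S=51.4863
Node (2,2) S=205.2855: V=(p*·0.0000+(1−p*)·0.0000)/1.36=0.0000; Δ=(0.0000−0.0000)/(301.7697−127.2770)=0.0000; B=V−Δ·S=0.0000
Node (1,0) S=58.9000: V=(p*·3.8527+(1−p*)·32.7246)/1.36=5.5802; Δ=(3.8527−32.7246)/(86.5830−36.5180)=-0.5767; B=V−Δ·S=39.5472
Node (1,1) S=139.6500: V=(p*·0.0000+(1−p*)·3.8527)/1.36=0.3666; Δ=(0.0000−3.8527)/(205.2855−86.5830)=-0.0325; B=V−Δ·S=4.8992
Node (0,0) S=95.0000: V=(p*·0.3666+(1−p*)·5.5802)/1.36=0.7657; Δ=(0.3666−5.5802)/(139.6500−58.9000)=-0.0646; B=V−Δ·S=6.8993
As a check, the time-0 holding Δ(0,0)·S0 + B(0,0) comes to 0.7657 — exactly V0.

(0,0): Delta=-0.0646 Bond=6.8993
(1,0): Delta=-0.5767 Bond=39.5472
(1,1): Delta=-0.0325 Bond=4.8992
(2,0): Delta=-1.0000 Bond=69.2426
(2,1): Delta=-0.5501 Bond=51.4863
(2,2): Delta=0.0000 Bond=0.0000
V0=0.7657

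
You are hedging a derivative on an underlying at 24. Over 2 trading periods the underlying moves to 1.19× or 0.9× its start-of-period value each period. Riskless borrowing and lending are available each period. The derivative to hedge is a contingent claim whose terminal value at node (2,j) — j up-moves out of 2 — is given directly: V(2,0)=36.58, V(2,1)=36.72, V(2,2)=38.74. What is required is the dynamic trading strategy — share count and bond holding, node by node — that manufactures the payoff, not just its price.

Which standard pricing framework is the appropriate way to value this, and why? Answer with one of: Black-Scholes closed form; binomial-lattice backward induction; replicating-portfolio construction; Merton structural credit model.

framework: replicating-portfolio construction

Key observation: what is demanded is not a single number but the (Δ, B) position at each node of the 1.19/0.9 tree starting at 24; constructing those positions is the replicating-portfolio method.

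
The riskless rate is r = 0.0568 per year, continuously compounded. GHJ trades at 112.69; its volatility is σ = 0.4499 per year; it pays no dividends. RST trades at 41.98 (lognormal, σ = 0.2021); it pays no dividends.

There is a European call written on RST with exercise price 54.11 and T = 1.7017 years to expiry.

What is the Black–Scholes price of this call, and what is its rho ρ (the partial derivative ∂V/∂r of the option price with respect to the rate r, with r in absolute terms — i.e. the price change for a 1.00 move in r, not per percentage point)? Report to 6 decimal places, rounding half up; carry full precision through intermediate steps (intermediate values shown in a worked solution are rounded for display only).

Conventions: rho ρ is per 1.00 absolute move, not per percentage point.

price = 2.022599
ρ = 19.504065

σ√T = 0.2021·√1.7017 = 0.263638
d₁ = (ln(S/K) + (r+σ²/2)T) / (σ√T) = (ln(41.98/54.11) + (0.0568+0.2021²/2)·1.7017) / 0.263638 = (-0.253826 + 0.131409) / 0.263638 = -0.464336
d₂ = d₁ − σ√T = -0.464336 − 0.263638 = -0.727974
e^{−rT} = 0.907868
N(d₁) = 0.321203,  N(d₂) = 0.233315
Call price V = S·N(d₁) − K·e^{−rT}·N(d₂) = 13.484117 − 11.461518 = 2.022599
ρ = K·T·e^{−rT}·N(d₂) = 19.504065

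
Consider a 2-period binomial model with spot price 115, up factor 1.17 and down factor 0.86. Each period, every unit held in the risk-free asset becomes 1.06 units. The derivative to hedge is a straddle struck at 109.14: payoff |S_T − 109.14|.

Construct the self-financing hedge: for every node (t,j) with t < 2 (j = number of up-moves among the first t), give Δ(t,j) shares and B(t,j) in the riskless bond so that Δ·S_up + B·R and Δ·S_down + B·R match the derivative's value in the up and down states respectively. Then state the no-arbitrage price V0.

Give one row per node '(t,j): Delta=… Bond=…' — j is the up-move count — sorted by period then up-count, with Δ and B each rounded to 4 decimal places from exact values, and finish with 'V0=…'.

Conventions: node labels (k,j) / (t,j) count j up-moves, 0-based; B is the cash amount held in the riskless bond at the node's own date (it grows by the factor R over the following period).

Arbitrage-free pricing uses the up-move probability p* = (R−d)/(u−d) = 0.6452, discounting each step at R = 1.06.
Terminal payoffs: V(2,0)=24.0860, V(2,1)=6.5730, V(2,2)=48.2835
(1,0): S=98.9000. Δ = (V_up−V_dn)/(S_up−S_dn) = (6.5730−24.0860)/(115.7130−85.0540) = -0.5712. V = [p*·6.5730 + (1−p*)·24.0860]/1.06 = 12.0635. B = V − Δ·S = 68.5570.
(1,1): S=134.5500. Δ = (V_up−V_dn)/(S_up−S_dn) = (48.2835−6.5730)/(157.4235−115.7130) = 1.0000. V = [p*·48.2835 + (1−p*)·6.5730]/1.06 = 31.5877. B = V − Δ·S = -102.9623.
(0,0): S=115.0000. Δ = (V_up−V_dn)/(S_up−S_dn) = (31.5877−12.0635)/(134.5500−98.9000) = 0.5477. V = [p*·31.5877 + (1−p*)·12.0635]/1.06 = 23.2639. B = V − Δ·S = -39.7175.
As a check, the time-0 holding Δ(0,0)·S0 + B(0,0) comes to 23.2639 — exactly V0.

(0,0): Delta=0.5477 Bond=-39.7175
(1,0): Delta=-0.5712 Bond=68.5570
(1,1): Delta=1.0000 Bond=-102.9623
V0=23.2639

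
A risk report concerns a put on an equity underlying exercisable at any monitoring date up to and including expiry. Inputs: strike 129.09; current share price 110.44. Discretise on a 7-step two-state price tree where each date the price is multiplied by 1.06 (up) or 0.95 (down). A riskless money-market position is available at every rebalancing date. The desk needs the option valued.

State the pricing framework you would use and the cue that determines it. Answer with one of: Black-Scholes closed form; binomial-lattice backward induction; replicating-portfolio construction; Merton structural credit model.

Key observation: the put (strike 129.09 on spot 110.44) is American-style on a 7-step discrete price model, so the early-exercise decision at every node requires stepwise backward valuation — a closed form cannot price the exercise right.

framework: binomial-lattice backward induction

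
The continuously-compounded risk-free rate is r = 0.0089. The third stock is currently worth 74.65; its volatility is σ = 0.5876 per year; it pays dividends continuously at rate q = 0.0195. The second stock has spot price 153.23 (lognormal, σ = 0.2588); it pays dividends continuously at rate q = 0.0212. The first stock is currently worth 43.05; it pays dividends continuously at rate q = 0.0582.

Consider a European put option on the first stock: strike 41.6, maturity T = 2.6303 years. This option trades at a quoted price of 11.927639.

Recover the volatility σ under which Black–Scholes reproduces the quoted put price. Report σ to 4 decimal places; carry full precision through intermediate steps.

At σ = 0.4047 the Black–Scholes value reproduces the quote:
σ√T = 0.4047·√2.6303 = 0.656351
d₁ = (ln(S/K) + (r−q+σ²/2)T) / (σ√T) = (ln(43.05/41.6) + (0.0089−0.0582+0.4047²/2)·2.6303) / 0.656351 = (0.034262 + 0.085724) / 0.656351 = 0.182808
d₂ = d₁ − σ√T = 0.182808 − 0.656351 = -0.473542
e^{−rT} = 0.976862
e^{−qT} = 0.858058
N(−d₁) = 0.427474,  N(−d₂) = 0.682087
V = K·e^{−rT}·N(−d₂) − S·e^{−qT}·N(−d₁) = 27.718282 − 15.790643 = 11.927639 (equal to the quote); since ∂V/∂σ > 0 for all σ, the implied volatility is unique

sigma = 0.4047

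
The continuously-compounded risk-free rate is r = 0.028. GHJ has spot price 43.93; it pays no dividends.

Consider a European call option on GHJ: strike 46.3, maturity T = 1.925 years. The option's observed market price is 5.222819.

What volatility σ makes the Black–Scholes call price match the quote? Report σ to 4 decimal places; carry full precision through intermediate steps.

sigma = 0.2145

At σ = 0.2145 the Black–Scholes value reproduces the quote:
σ√T = 0.2145·√1.925 = 0.297607
d₁ = (ln(S/K) + (r+σ²/2)T) / (σ√T) = (ln(43.93/46.3) + (0.028+0.2145²/2)·1.925) / 0.297607 = (-0.052545 + 0.098185) / 0.297607 = 0.153358
d₂ = d₁ − σ√T = 0.153358 − 0.297607 = -0.144249
e^{−rT} = 0.947527
N(d₁) = 0.560942,  N(d₂) = 0.442652
V = S·N(d₁) − K·e^{−rT}·N(d₂) = 24.642183 − 19.419364 = 5.222819 (the quoted price), and the Black–Scholes price is strictly increasing in σ, so σ is unique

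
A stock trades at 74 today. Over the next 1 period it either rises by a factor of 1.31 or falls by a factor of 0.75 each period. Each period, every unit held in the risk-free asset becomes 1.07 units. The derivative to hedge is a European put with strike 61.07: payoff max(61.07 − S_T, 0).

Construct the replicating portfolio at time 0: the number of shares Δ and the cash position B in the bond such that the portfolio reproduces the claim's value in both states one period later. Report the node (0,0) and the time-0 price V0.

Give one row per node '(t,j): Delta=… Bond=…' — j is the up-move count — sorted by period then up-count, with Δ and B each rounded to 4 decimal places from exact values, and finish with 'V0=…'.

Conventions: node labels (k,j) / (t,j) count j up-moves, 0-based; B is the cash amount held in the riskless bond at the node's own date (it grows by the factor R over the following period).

Risk-neutral probability p* = (R−d)/(u−d) = (1.07−0.75)/(1.31−0.75) = 0.5714.
Expiry values: V(1,0)=5.5700, V(1,1)=0.0000
Node (0,0) S=74.0000: V=(p*·0.0000+(1−p*)·5.5700)/1.07=2.2310; Δ=(0.0000−5.5700)/(96.9400−55.5000)=-0.1344; B=V−Δ·S=12.1774
As a check, the time-0 holding Δ(0,0)·S0 + B(0,0) comes to 2.2310 — exactly V0.

(0,0): Delta=-0.1344 Bond=12.1774
V0=2.2310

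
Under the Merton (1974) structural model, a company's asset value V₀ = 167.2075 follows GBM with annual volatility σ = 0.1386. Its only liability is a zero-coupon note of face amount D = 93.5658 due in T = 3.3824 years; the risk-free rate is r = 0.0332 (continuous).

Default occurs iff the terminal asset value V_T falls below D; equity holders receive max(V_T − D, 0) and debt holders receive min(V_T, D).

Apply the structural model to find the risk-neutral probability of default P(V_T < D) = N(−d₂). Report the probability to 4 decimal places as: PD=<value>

With assets at 167.2075 and a single debt payment of 93.5658 at 3.3824 years:
d₁ = [ln(V₀/D) + (r + σ²/2)T] / (σ√T)
   = [ln(167.2075/93.5658) + (0.0332 + 0.5·0.1386²)·3.3824] / (0.1386·√3.3824)
   = [0.580571 + 0.144784] / 0.254903 = 2.845604
d₂ = d₁ − σ√T = 2.845604 − 0.254903 = 2.590700
risk-neutral PD = N(−d₂) = N(-2.590700) = 0.004789

PD=0.0048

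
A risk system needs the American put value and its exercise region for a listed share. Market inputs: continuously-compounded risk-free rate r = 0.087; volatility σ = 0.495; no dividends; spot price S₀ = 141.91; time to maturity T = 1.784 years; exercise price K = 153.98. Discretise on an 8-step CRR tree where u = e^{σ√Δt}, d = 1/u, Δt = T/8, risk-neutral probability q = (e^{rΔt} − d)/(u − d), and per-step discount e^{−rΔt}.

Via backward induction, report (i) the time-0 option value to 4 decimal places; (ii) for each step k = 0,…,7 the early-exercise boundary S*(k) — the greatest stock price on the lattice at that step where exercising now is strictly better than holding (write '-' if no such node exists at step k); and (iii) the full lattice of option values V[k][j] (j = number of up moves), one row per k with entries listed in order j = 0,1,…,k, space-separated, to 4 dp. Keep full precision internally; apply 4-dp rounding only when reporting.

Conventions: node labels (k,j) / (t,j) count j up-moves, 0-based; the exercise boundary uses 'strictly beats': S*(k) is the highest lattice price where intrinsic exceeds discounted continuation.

price = 34.7741
boundary = - - 88.9155 70.3817 88.9155 70.3817 88.9155 112.3299
tree:
34.7741
48.2951 21.7311
65.0645 32.3279 11.2851
83.5983 46.6869 18.2901 4.2549
98.2689 65.0645 28.9356 7.6525 0.7958
109.8815 83.5983 44.3493 13.6328 1.5704 0.0000
119.0735 98.2689 65.0645 24.0045 3.0992 0.0000 0.0000
126.3495 109.8815 83.5983 41.6501 6.1161 0.0000 0.0000 0.0000
132.1089 119.0735 98.2689 65.0645 12.0700 0.0000 0.0000 0.0000 0.0000

Δt=0.22300  u=1.26333  d=0.79156  q=0.48335  discount=0.98079
step 8 (expiry): payoffs max(K−S,0) = 132.1089 119.0735 98.2689 65.0645 12.0700 0.0000 0.0000 0.0000 0.0000
step 7: (k=7,j=0): S=27.6305, K−S=126.3495, hold=123.3909 ⇒ V=126.3495 exercise | (k=7,j=1): S=44.0985, K−S=109.8815, hold=106.9229 ⇒ V=109.8815 exercise | (k=7,j=2): S=70.3817, K−S=83.5983, hold=80.6397 ⇒ V=83.5983 exercise | (k=7,j=3): S=112.3299, K−S=41.6501, hold=38.6916 ⇒ V=41.6501 exercise | (k=7,j=4): S=179.2795, K−S=0.0000, hold=6.1161 ⇒ V=6.1161 continue | (k=7,j=5): S=286.1319, K−S=0.0000, hold=0.0000 ⇒ V=0.0000 continue | (k=7,j=6): S=456.6692, K−S=0.0000, hold=0.0000 ⇒ V=0.0000 continue | (k=7,j=7): S=728.8484, K−S=0.0000, hold=0.0000 ⇒ V=0.0000 continue  boundary S*=112.3299
step 6: (k=6,j=0): S=34.9065, K−S=119.0735, hold=116.1149 ⇒ V=119.0735 exercise | (k=6,j=1): S=55.7111, K−S=98.2689, hold=95.3103 ⇒ V=98.2689 exercise | (k=6,j=2): S=88.9155, K−S=65.0645, hold=62.1059 ⇒ V=65.0645 exercise | (k=6,j=3): S=141.9100, K−S=12.0700, hold=24.0045 ⇒ V=24.0045 continue | (k=6,j=4): S=226.4897, K−S=0.0000, hold=3.0992 ⇒ V=3.0992 continue | (k=6,j=5): S=361.4797, K−S=0.0000, hold=0.0000 ⇒ V=0.0000 continue | (k=6,j=6): S=576.9251, K−S=0.0000, hold=0.0000 ⇒ V=0.0000 continue  boundary S*=88.9155
step 5: (k=5,j=0): S=44.0985, K−S=109.8815, hold=106.9229 ⇒ V=109.8815 exercise | (k=5,j=1): S=70.3817, K−S=83.5983, hold=80.6397 ⇒ V=83.5983 exercise | (k=5,j=2): S=112.3299, K−S=41.6501, hold=44.3493 ⇒ V=44.3493 continue | (k=5,j=3): S=179.2795, K−S=0.0000, hold=13.6328 ⇒ V=13.6328 continue | (k=5,j=4): S=286.1319, K−S=0.0000, hold=1.5704 ⇒ V=1.5704 continue | (k=5,j=5): S=456.6692, K−S=0.0000, hold=0.0000 ⇒ V=0.0000 continue  boundary S*=70.3817
step 4: (k=4,j=0): S=55.7111, K−S=98.2689, hold=95.3103 ⇒ V=98.2689 exercise | (k=4,j=1): S=88.9155, K−S=65.0645, hold=63.3855 ⇒ V=65.0645 exercise | (k=4,j=2): S=141.9100, K−S=12.0700, hold=28.9356 ⇒ V=28.9356 continue | (k=4,j=3): S=226.4897, K−S=0.0000, hold=7.6525 ⇒ V=7.6525 continue | (k=4,j=4): S=361.4797, K−S=0.0000, hold=0.7958 ⇒ V=0.7958 continue  boundary S*=88.9155
step 3: (k=3,j=0): S=70.3817, K−S=83.5983, hold=80.6397 ⇒ V=83.5983 exercise | (k=3,j=1): S=112.3299, K−S=41.6501, hold=46.6869 ⇒ V=46.6869 continue | (k=3,j=2): S=179.2795, K−S=0.0000, hold=18.2901 ⇒ V=18.2901 continue | (k=3,j=3): S=286.1319, K−S=0.0000, hold=4.2549 ⇒ V=4.2549 continue  boundary S*=70.3817
step 2: (k=2,j=0): S=88.9155, K−S=65.0645, hold=64.4937 ⇒ V=65.0645 exercise | (k=2,j=1): S=141.9100, K−S=12.0700, hold=32.3279 ⇒ V=32.3279 continue | (k=2,j=2): S=226.4897, K−S=0.0000, hold=11.2851 ⇒ V=11.2851 continue  boundary S*=88.9155
step 1: (k=1,j=0): S=112.3299, K−S=41.6501, hold=48.2951 ⇒ V=48.2951 continue | (k=1,j=1): S=179.2795, K−S=0.0000, hold=21.7311 ⇒ V=21.7311 continue  boundary S*=-
step 0: (k=0,j=0): S=141.9100, K−S=12.0700, hold=34.7741 ⇒ V=34.7741 continue  boundary S*=-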